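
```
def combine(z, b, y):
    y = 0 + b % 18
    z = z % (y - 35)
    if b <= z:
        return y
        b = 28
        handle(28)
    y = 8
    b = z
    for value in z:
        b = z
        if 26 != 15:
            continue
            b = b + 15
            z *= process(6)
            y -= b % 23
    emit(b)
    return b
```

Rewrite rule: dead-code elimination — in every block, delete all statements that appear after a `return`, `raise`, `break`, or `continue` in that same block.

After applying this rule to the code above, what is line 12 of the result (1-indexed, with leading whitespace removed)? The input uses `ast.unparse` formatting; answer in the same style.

emit(b)

Transformed code:
def combine(z, b, y):
    y = 0 + b % 18
    z = z % (y - 35)
    if b <= z:
        return y
    y = 8
    b = z
    for value in z:
        b = z
        if 26 != 15:
            continue
    emit(b)
    return b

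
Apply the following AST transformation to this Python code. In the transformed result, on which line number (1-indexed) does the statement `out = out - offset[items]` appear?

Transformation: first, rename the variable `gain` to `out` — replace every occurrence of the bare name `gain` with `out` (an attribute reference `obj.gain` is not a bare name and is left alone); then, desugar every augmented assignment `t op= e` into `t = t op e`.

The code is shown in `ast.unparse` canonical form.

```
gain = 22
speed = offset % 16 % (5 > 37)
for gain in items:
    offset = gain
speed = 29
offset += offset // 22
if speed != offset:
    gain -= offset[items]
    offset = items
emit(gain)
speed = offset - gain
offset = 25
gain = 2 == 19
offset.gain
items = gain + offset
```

Transformed code:
out = 22
speed = offset % 16 % (5 > 37)
for out in items:
    offset = out
speed = 29
offset = offset + offset // 22
if speed != offset:
    out = out - offset[items]
    offset = items
emit(out)
speed = offset - out
offset = 25
out = 2 == 19
offset.gain
items = out + offset

8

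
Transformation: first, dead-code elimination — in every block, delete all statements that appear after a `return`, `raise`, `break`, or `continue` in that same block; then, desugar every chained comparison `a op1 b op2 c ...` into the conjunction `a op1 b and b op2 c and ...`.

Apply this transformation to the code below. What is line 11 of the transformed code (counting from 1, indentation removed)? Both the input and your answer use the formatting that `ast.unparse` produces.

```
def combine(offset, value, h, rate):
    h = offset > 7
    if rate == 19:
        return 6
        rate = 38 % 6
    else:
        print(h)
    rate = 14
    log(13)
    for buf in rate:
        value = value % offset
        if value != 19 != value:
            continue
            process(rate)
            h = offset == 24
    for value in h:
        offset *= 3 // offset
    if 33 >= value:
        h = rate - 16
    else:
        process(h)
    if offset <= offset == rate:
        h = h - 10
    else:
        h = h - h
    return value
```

Transformed code:
def combine(offset, value, h, rate):
    h = offset > 7
    if rate == 19:
        return 6
    else:
        print(h)
    rate = 14
    log(13)
    for buf in rate:
        value = value % offset
        if value != 19 and 19 != value:
            continue
    for value in h:
        offset *= 3 // offset
    if 33 >= value:
        h = rate - 16
    else:
        process(h)
    if offset <= offset and offset == rate:
        h = h - 10
    else:
        h = h - h
    return value

if value != 19 and 19 != value:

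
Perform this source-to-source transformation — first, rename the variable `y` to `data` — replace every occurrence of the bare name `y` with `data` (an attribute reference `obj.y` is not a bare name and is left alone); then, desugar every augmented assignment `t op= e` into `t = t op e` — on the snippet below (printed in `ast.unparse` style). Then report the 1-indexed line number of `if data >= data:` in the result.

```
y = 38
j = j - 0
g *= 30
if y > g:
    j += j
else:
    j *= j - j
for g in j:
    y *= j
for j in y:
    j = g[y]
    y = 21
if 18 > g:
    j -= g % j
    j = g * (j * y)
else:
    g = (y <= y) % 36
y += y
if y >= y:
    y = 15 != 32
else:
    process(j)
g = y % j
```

Transformed code:
data = 38
j = j - 0
g = g * 30
if data > g:
    j = j + j
else:
    j = j * (j - j)
for g in j:
    data = data * j
for j in data:
    j = g[data]
    data = 21
if 18 > g:
    j = j - g % j
    j = g * (j * data)
else:
    g = (data <= data) % 36
data = data + data
if data >= data:
    data = 15 != 32
else:
    process(j)
g = data % j

19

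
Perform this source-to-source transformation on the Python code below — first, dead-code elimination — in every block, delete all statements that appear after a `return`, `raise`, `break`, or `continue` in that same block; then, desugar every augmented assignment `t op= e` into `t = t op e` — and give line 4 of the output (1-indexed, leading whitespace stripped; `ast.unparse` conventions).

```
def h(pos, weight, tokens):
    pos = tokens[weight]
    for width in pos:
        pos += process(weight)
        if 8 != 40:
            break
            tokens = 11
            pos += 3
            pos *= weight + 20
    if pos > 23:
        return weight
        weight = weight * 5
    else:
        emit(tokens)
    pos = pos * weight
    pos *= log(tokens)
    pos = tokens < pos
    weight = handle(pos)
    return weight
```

Transformed code:
def h(pos, weight, tokens):
    pos = tokens[weight]
    for width in pos:
        pos = pos + process(weight)
        if 8 != 40:
            break
    if pos > 23:
        return weight
    else:
        emit(tokens)
    pos = pos * weight
    pos = pos * log(tokens)
    pos = tokens < pos
    weight = handle(pos)
    return weight

pos = pos + process(weight)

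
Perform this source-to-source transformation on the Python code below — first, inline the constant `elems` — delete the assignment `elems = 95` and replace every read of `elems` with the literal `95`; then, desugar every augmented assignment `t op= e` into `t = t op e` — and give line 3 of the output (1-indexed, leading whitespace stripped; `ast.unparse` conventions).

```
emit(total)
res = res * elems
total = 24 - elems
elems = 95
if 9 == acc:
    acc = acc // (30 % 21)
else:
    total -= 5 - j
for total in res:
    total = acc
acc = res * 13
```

Transformed code:
emit(total)
res = res * 95
total = 24 - 95
if 9 == acc:
    acc = acc // (30 % 21)
else:
    total = total - (5 - j)
for total in res:
    total = acc
acc = res * 13

total = 24 - 95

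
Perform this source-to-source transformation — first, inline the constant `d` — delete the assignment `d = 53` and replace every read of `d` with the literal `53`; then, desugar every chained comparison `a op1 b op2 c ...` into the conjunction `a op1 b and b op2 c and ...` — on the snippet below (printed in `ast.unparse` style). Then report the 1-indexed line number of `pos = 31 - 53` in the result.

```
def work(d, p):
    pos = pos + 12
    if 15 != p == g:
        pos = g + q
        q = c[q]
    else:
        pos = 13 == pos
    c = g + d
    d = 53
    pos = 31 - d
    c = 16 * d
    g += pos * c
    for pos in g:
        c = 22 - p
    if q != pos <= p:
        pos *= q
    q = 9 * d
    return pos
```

9

Transformed code:
def work(d, p):
    pos = pos + 12
    if 15 != p and p == g:
        pos = g + q
        q = c[q]
    else:
        pos = 13 == pos
    c = g + 53
    pos = 31 - 53
    c = 16 * 53
    g += pos * c
    for pos in g:
        c = 22 - p
    if q != pos and pos <= p:
        pos *= q
    q = 9 * 53
    return pos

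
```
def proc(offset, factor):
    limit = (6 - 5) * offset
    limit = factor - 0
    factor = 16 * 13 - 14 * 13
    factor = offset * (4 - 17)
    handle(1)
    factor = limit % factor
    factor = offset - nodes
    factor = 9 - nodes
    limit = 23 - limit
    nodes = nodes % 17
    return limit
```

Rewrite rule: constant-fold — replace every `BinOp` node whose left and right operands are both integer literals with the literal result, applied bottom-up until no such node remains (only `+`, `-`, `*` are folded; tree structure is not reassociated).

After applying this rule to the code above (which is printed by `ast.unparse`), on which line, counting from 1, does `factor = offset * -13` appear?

5

Transformed code:
def proc(offset, factor):
    limit = 1 * offset
    limit = factor - 0
    factor = 26
    factor = offset * -13
    handle(1)
    factor = limit % factor
    factor = offset - nodes
    factor = 9 - nodes
    limit = 23 - limit
    nodes = nodes % 17
    return limit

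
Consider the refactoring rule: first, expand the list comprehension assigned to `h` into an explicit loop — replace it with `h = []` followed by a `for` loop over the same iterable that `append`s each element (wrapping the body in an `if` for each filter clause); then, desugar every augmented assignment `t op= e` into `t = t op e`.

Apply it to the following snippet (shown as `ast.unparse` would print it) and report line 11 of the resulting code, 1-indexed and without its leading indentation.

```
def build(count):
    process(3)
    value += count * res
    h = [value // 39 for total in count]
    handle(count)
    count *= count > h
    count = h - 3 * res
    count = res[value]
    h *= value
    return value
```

h = h * value

Transformed code:
def build(count):
    process(3)
    value = value + count * res
    h = []
    for total in count:
        h.append(value // 39)
    handle(count)
    count = count * (count > h)
    count = h - 3 * res
    count = res[value]
    h = h * value
    return value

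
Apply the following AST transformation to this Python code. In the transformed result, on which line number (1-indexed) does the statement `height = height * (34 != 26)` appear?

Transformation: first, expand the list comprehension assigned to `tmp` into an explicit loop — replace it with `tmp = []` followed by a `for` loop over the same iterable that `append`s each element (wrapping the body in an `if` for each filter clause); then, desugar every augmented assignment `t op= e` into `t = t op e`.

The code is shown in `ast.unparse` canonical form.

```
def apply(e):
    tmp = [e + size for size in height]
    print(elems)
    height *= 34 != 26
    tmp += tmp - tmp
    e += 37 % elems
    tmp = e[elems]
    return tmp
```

6

Transformed code:
def apply(e):
    tmp = []
    for size in height:
        tmp.append(e + size)
    print(elems)
    height = height * (34 != 26)
    tmp = tmp + (tmp - tmp)
    e = e + 37 % elems
    tmp = e[elems]
    return tmp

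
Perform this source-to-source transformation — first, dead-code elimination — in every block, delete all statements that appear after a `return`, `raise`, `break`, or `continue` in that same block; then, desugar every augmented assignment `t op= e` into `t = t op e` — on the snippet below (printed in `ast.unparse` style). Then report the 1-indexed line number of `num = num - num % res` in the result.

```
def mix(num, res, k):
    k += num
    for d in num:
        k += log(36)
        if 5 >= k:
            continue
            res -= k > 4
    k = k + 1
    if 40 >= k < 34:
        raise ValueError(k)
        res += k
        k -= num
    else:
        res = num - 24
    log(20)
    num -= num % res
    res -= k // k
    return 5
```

13

Transformed code:
def mix(num, res, k):
    k = k + num
    for d in num:
        k = k + log(36)
        if 5 >= k:
            continue
    k = k + 1
    if 40 >= k < 34:
        raise ValueError(k)
    else:
        res = num - 24
    log(20)
    num = num - num % res
    res = res - k // k
    return 5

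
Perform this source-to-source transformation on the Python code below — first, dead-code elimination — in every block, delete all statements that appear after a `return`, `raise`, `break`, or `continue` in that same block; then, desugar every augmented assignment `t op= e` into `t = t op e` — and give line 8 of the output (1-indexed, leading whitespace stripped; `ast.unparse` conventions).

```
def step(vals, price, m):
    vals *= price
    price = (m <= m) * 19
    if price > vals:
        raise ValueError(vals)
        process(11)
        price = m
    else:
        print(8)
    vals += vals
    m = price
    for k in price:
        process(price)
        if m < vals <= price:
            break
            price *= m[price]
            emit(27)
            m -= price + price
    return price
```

Transformed code:
def step(vals, price, m):
    vals = vals * price
    price = (m <= m) * 19
    if price > vals:
        raise ValueError(vals)
    else:
        print(8)
    vals = vals + vals
    m = price
    for k in price:
        process(price)
        if m < vals <= price:
            break
    return price

vals = vals + vals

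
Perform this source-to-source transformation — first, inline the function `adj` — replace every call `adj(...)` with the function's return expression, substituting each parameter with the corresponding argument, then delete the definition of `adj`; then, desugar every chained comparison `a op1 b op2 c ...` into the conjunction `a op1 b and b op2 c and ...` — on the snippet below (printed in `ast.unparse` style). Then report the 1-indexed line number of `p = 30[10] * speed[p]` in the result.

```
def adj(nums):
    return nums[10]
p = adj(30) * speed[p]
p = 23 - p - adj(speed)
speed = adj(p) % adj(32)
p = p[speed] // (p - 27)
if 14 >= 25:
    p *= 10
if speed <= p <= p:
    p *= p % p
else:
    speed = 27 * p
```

Transformed code:
p = 30[10] * speed[p]
p = 23 - p - speed[10]
speed = p[10] % 32[10]
p = p[speed] // (p - 27)
if 14 >= 25:
    p *= 10
if speed <= p and p <= p:
    p *= p % p
else:
    speed = 27 * p

1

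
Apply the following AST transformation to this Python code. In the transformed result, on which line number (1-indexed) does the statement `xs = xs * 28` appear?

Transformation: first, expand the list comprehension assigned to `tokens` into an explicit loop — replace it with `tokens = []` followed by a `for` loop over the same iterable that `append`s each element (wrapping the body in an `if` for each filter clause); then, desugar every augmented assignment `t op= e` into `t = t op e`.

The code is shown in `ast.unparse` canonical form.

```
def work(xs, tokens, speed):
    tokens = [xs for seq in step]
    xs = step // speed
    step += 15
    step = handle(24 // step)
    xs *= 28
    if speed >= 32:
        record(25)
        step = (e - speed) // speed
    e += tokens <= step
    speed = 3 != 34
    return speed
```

Transformed code:
def work(xs, tokens, speed):
    tokens = []
    for seq in step:
        tokens.append(xs)
    xs = step // speed
    step = step + 15
    step = handle(24 // step)
    xs = xs * 28
    if speed >= 32:
        record(25)
        step = (e - speed) // speed
    e = e + (tokens <= step)
    speed = 3 != 34
    return speed

8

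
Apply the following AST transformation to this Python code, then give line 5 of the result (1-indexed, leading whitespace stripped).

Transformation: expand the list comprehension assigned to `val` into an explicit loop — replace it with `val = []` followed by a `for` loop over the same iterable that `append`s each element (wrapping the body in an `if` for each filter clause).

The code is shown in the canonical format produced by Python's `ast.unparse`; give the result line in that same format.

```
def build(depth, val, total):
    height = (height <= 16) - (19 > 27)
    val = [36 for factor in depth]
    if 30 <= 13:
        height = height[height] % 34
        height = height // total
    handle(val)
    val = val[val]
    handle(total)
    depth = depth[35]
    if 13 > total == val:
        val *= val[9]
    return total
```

val.append(36)

Transformed code:
def build(depth, val, total):
    height = (height <= 16) - (19 > 27)
    val = []
    for factor in depth:
        val.append(36)
    if 30 <= 13:
        height = height[height] % 34
        height = height // total
    handle(val)
    val = val[val]
    handle(total)
    depth = depth[35]
    if 13 > total == val:
        val *= val[9]
    return total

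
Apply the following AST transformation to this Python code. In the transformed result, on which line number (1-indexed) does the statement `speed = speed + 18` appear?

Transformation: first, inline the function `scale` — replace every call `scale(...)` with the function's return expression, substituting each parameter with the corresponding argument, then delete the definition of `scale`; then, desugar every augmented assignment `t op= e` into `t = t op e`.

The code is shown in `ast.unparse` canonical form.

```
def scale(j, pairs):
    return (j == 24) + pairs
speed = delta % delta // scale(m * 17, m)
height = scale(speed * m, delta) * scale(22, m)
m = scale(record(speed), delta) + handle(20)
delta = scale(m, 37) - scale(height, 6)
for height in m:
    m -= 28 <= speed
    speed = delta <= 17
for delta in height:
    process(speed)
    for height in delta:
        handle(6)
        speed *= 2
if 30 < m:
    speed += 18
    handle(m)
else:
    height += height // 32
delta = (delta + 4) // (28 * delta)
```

14

Transformed code:
speed = delta % delta // ((m * 17 == 24) + m)
height = ((speed * m == 24) + delta) * ((22 == 24) + m)
m = (record(speed) == 24) + delta + handle(20)
delta = (m == 24) + 37 - ((height == 24) + 6)
for height in m:
    m = m - (28 <= speed)
    speed = delta <= 17
for delta in height:
    process(speed)
    for height in delta:
        handle(6)
        speed = speed * 2
if 30 < m:
    speed = speed + 18
    handle(m)
else:
    height = height + height // 32
delta = (delta + 4) // (28 * delta)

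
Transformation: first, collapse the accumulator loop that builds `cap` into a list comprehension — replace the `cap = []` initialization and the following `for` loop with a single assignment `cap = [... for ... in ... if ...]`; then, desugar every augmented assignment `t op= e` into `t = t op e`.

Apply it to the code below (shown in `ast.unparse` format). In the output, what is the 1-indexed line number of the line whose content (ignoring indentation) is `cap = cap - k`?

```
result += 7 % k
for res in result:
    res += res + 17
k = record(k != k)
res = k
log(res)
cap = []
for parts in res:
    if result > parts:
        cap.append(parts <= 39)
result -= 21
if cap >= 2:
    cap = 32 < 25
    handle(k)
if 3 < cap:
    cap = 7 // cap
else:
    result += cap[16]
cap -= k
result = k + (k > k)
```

Transformed code:
result = result + 7 % k
for res in result:
    res = res + (res + 17)
k = record(k != k)
res = k
log(res)
cap = [parts <= 39 for parts in res if result > parts]
result = result - 21
if cap >= 2:
    cap = 32 < 25
    handle(k)
if 3 < cap:
    cap = 7 // cap
else:
    result = result + cap[16]
cap = cap - k
result = k + (k > k)

16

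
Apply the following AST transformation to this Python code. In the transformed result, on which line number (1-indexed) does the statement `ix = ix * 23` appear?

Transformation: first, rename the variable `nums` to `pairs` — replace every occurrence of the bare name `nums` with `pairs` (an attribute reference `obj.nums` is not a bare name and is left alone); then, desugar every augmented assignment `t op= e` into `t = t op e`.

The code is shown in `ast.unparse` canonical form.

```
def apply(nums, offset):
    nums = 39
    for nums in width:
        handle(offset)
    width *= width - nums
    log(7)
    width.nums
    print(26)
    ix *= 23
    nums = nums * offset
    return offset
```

9

Transformed code:
def apply(pairs, offset):
    pairs = 39
    for pairs in width:
        handle(offset)
    width = width * (width - pairs)
    log(7)
    width.nums
    print(26)
    ix = ix * 23
    pairs = pairs * offset
    return offset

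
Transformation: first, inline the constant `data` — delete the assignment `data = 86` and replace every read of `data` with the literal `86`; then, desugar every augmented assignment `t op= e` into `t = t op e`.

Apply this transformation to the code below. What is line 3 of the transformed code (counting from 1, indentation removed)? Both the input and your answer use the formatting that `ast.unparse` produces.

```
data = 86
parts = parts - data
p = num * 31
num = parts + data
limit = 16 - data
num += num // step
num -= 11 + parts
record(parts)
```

num = parts + 86

Transformed code:
parts = parts - 86
p = num * 31
num = parts + 86
limit = 16 - 86
num = num + num // step
num = num - (11 + parts)
record(parts)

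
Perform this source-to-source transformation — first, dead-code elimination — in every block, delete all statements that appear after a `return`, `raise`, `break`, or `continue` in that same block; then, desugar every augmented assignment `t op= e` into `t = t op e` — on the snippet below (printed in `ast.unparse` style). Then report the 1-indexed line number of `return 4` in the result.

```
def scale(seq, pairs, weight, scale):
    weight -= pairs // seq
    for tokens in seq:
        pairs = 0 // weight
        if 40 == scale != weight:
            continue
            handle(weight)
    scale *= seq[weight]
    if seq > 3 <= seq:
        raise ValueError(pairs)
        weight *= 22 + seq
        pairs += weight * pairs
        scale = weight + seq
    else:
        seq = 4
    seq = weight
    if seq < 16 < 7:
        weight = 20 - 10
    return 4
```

Transformed code:
def scale(seq, pairs, weight, scale):
    weight = weight - pairs // seq
    for tokens in seq:
        pairs = 0 // weight
        if 40 == scale != weight:
            continue
    scale = scale * seq[weight]
    if seq > 3 <= seq:
        raise ValueError(pairs)
    else:
        seq = 4
    seq = weight
    if seq < 16 < 7:
        weight = 20 - 10
    return 4

15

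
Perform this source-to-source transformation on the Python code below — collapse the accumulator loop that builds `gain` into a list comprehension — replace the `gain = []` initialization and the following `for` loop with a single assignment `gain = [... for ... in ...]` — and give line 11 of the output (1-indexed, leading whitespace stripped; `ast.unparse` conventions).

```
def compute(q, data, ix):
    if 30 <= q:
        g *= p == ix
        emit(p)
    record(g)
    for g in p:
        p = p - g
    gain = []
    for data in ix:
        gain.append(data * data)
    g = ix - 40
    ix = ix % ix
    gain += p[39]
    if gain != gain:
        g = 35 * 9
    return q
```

gain += p[39]

Transformed code:
def compute(q, data, ix):
    if 30 <= q:
        g *= p == ix
        emit(p)
    record(g)
    for g in p:
        p = p - g
    gain = [data * data for data in ix]
    g = ix - 40
    ix = ix % ix
    gain += p[39]
    if gain != gain:
        g = 35 * 9
    return q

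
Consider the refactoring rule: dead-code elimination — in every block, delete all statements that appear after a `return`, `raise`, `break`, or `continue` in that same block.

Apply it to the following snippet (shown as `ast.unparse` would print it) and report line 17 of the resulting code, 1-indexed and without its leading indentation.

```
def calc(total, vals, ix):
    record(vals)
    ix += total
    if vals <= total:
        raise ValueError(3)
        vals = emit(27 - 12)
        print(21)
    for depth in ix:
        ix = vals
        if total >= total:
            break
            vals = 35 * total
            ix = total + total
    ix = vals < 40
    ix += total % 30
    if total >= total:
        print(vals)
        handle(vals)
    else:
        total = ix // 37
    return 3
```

Transformed code:
def calc(total, vals, ix):
    record(vals)
    ix += total
    if vals <= total:
        raise ValueError(3)
    for depth in ix:
        ix = vals
        if total >= total:
            break
    ix = vals < 40
    ix += total % 30
    if total >= total:
        print(vals)
        handle(vals)
    else:
        total = ix // 37
    return 3

return 3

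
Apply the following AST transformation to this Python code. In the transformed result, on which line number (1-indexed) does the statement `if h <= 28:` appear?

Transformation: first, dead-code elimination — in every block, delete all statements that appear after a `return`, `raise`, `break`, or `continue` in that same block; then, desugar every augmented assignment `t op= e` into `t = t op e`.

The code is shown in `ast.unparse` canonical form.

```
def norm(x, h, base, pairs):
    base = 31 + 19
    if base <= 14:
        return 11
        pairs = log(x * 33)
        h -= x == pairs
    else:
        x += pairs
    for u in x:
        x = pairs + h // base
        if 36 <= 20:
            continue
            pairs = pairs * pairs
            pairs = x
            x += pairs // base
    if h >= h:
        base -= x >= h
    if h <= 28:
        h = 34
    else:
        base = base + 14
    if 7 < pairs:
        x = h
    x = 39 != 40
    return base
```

Transformed code:
def norm(x, h, base, pairs):
    base = 31 + 19
    if base <= 14:
        return 11
    else:
        x = x + pairs
    for u in x:
        x = pairs + h // base
        if 36 <= 20:
            continue
    if h >= h:
        base = base - (x >= h)
    if h <= 28:
        h = 34
    else:
        base = base + 14
    if 7 < pairs:
        x = h
    x = 39 != 40
    return base

13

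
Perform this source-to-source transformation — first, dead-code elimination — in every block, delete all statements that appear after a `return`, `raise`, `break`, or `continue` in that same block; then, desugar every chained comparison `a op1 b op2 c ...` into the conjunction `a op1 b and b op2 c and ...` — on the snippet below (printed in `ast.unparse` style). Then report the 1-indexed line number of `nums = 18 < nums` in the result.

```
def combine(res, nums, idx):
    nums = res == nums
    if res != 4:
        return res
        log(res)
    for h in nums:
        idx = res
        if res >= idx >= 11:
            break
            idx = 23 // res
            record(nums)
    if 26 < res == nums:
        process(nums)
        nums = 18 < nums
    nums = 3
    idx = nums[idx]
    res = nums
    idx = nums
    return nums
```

Transformed code:
def combine(res, nums, idx):
    nums = res == nums
    if res != 4:
        return res
    for h in nums:
        idx = res
        if res >= idx and idx >= 11:
            break
    if 26 < res and res == nums:
        process(nums)
        nums = 18 < nums
    nums = 3
    idx = nums[idx]
    res = nums
    idx = nums
    return nums

11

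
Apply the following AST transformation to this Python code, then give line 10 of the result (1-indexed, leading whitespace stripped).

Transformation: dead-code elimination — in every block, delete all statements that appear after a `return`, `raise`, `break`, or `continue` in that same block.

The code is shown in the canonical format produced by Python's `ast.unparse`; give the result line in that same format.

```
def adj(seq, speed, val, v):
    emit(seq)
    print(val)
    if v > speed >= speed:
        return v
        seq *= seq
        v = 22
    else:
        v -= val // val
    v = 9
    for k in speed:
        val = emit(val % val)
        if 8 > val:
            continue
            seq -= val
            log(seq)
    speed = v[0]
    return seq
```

val = emit(val % val)

Transformed code:
def adj(seq, speed, val, v):
    emit(seq)
    print(val)
    if v > speed >= speed:
        return v
    else:
        v -= val // val
    v = 9
    for k in speed:
        val = emit(val % val)
        if 8 > val:
            continue
    speed = v[0]
    return seq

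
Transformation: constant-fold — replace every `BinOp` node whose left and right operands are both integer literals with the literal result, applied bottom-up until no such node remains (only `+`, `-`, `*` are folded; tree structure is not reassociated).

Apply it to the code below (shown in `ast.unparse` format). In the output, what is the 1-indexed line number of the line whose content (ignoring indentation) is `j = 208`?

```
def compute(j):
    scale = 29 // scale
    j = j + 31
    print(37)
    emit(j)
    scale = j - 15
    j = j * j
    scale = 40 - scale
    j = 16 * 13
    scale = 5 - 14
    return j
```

9

Transformed code:
def compute(j):
    scale = 29 // scale
    j = j + 31
    print(37)
    emit(j)
    scale = j - 15
    j = j * j
    scale = 40 - scale
    j = 208
    scale = -9
    return j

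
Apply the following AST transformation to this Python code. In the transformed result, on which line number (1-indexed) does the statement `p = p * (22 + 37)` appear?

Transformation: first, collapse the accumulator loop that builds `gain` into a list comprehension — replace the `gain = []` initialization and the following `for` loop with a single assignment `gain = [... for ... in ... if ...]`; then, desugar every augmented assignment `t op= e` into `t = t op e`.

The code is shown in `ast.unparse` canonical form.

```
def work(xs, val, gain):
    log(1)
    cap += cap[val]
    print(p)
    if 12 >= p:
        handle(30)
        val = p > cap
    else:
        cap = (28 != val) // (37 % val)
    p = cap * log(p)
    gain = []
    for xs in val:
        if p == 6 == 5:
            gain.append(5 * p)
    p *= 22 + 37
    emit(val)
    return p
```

12

Transformed code:
def work(xs, val, gain):
    log(1)
    cap = cap + cap[val]
    print(p)
    if 12 >= p:
        handle(30)
        val = p > cap
    else:
        cap = (28 != val) // (37 % val)
    p = cap * log(p)
    gain = [5 * p for xs in val if p == 6 == 5]
    p = p * (22 + 37)
    emit(val)
    return p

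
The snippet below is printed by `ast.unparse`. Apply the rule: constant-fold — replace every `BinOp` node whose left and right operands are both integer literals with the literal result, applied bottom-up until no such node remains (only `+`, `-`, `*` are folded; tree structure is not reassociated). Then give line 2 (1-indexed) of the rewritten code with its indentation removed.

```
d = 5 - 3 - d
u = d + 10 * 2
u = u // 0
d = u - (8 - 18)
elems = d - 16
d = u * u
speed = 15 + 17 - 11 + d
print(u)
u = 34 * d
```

u = d + 20

Transformed code:
d = 2 - d
u = d + 20
u = u // 0
d = u - -10
elems = d - 16
d = u * u
speed = 21 + d
print(u)
u = 34 * d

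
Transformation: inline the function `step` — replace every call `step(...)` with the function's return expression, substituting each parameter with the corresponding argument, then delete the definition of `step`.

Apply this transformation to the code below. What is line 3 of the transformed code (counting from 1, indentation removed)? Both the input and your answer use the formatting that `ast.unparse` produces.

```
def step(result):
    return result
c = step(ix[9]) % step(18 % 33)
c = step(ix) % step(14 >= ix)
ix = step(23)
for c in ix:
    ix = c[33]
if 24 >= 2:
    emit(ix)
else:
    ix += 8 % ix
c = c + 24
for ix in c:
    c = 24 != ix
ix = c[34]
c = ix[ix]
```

Transformed code:
c = ix[9] % (18 % 33)
c = ix % (14 >= ix)
ix = 23
for c in ix:
    ix = c[33]
if 24 >= 2:
    emit(ix)
else:
    ix += 8 % ix
c = c + 24
for ix in c:
    c = 24 != ix
ix = c[34]
c = ix[ix]

ix = 23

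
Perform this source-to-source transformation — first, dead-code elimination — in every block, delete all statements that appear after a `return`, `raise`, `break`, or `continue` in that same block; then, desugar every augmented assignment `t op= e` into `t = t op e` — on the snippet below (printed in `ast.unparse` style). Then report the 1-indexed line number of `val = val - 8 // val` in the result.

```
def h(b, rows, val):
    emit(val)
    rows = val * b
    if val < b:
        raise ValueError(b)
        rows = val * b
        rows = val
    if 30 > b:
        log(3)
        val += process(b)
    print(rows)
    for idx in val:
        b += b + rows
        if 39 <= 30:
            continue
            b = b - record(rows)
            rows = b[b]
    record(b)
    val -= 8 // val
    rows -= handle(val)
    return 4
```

Transformed code:
def h(b, rows, val):
    emit(val)
    rows = val * b
    if val < b:
        raise ValueError(b)
    if 30 > b:
        log(3)
        val = val + process(b)
    print(rows)
    for idx in val:
        b = b + (b + rows)
        if 39 <= 30:
            continue
    record(b)
    val = val - 8 // val
    rows = rows - handle(val)
    return 4

15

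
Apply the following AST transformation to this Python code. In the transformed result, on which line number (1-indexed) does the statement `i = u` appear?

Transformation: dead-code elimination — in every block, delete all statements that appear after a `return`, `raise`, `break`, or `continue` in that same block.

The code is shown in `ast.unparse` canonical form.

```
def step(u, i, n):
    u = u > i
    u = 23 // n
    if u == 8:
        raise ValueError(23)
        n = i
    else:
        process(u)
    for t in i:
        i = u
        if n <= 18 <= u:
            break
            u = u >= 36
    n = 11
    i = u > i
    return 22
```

9

Transformed code:
def step(u, i, n):
    u = u > i
    u = 23 // n
    if u == 8:
        raise ValueError(23)
    else:
        process(u)
    for t in i:
        i = u
        if n <= 18 <= u:
            break
    n = 11
    i = u > i
    return 22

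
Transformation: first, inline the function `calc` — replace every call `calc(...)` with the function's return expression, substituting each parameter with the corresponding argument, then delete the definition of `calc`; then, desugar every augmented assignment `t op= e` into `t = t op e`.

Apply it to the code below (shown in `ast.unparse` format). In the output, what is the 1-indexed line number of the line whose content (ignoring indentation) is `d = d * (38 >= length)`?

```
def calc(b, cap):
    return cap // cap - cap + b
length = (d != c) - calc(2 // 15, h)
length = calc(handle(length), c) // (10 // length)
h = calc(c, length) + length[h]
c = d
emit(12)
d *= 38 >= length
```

Transformed code:
length = (d != c) - (h // h - h + 2 // 15)
length = (c // c - c + handle(length)) // (10 // length)
h = length // length - length + c + length[h]
c = d
emit(12)
d = d * (38 >= length)

6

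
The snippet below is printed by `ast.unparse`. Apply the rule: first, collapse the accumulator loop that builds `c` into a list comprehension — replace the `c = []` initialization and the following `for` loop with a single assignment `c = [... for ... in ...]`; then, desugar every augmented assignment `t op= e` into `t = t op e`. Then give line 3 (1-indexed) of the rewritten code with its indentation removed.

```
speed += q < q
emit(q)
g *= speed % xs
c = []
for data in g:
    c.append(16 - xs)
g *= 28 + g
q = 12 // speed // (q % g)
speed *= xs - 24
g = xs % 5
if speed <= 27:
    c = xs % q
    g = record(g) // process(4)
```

Transformed code:
speed = speed + (q < q)
emit(q)
g = g * (speed % xs)
c = [16 - xs for data in g]
g = g * (28 + g)
q = 12 // speed // (q % g)
speed = speed * (xs - 24)
g = xs % 5
if speed <= 27:
    c = xs % q
    g = record(g) // process(4)

g = g * (speed % xs)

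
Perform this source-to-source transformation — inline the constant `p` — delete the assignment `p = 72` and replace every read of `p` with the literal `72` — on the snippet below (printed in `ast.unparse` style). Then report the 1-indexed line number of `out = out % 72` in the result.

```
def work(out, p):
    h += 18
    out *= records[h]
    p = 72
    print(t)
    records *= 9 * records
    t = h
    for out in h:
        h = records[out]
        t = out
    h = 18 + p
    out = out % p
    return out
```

11

Transformed code:
def work(out, p):
    h += 18
    out *= records[h]
    print(t)
    records *= 9 * records
    t = h
    for out in h:
        h = records[out]
        t = out
    h = 18 + 72
    out = out % 72
    return out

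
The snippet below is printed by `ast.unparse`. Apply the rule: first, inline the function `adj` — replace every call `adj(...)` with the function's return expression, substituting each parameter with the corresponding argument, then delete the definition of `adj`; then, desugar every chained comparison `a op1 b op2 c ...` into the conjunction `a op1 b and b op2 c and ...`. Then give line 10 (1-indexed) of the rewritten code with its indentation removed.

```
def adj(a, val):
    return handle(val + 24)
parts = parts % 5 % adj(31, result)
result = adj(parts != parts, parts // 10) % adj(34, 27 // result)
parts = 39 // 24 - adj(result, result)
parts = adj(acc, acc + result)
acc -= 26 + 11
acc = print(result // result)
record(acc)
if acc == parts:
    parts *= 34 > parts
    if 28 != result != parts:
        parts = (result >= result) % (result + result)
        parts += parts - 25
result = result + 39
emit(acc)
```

if 28 != result and result != parts:

Transformed code:
parts = parts % 5 % handle(result + 24)
result = handle(parts // 10 + 24) % handle(27 // result + 24)
parts = 39 // 24 - handle(result + 24)
parts = handle(acc + result + 24)
acc -= 26 + 11
acc = print(result // result)
record(acc)
if acc == parts:
    parts *= 34 > parts
    if 28 != result and result != parts:
        parts = (result >= result) % (result + result)
        parts += parts - 25
result = result + 39
emit(acc)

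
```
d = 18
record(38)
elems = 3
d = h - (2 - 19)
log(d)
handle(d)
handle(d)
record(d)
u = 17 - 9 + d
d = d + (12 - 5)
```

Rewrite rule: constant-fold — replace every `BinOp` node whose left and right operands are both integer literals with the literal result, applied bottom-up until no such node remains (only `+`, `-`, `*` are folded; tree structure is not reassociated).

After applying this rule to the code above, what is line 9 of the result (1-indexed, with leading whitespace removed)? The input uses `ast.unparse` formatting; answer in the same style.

u = 8 + d

Transformed code:
d = 18
record(38)
elems = 3
d = h - -17
log(d)
handle(d)
handle(d)
record(d)
u = 8 + d
d = d + 7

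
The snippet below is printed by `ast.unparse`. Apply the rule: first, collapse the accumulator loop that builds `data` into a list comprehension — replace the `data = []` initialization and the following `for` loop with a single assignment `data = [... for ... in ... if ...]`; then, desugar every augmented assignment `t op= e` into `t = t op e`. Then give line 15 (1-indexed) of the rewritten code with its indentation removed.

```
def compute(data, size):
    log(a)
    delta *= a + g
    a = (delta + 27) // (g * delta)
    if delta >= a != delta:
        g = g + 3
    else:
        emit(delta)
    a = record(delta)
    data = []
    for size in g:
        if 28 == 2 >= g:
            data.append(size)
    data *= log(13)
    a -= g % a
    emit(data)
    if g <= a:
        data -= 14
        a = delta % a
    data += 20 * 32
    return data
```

Transformed code:
def compute(data, size):
    log(a)
    delta = delta * (a + g)
    a = (delta + 27) // (g * delta)
    if delta >= a != delta:
        g = g + 3
    else:
        emit(delta)
    a = record(delta)
    data = [size for size in g if 28 == 2 >= g]
    data = data * log(13)
    a = a - g % a
    emit(data)
    if g <= a:
        data = data - 14
        a = delta % a
    data = data + 20 * 32
    return data

data = data - 14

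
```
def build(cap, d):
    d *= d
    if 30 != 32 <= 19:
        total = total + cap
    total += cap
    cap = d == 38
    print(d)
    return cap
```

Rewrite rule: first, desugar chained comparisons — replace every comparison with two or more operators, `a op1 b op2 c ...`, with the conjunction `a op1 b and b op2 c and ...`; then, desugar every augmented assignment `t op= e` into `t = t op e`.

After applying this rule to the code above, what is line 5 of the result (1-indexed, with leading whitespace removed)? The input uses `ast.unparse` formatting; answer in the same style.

total = total + cap

Transformed code:
def build(cap, d):
    d = d * d
    if 30 != 32 and 32 <= 19:
        total = total + cap
    total = total + cap
    cap = d == 38
    print(d)
    return cap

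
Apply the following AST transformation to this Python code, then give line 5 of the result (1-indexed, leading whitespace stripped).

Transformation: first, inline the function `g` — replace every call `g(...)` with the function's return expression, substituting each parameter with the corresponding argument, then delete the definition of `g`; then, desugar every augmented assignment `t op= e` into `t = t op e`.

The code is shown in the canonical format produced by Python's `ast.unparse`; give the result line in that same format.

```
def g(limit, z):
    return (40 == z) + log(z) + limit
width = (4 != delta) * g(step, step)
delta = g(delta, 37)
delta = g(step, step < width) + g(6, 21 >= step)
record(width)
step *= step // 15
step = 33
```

step = step * (step // 15)

Transformed code:
width = (4 != delta) * ((40 == step) + log(step) + step)
delta = (40 == 37) + log(37) + delta
delta = (40 == (step < width)) + log(step < width) + step + ((40 == (21 >= step)) + log(21 >= step) + 6)
record(width)
step = step * (step // 15)
step = 33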